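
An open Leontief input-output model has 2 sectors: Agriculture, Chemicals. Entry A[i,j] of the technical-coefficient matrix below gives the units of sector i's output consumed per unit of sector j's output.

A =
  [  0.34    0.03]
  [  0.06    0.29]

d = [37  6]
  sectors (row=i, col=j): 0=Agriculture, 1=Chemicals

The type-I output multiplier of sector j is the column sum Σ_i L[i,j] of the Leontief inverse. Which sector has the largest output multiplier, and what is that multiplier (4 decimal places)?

Agriculture (1.6495)

Form M = I − A:
  [  0.66   -0.03]
  [ -0.06    0.71]
Leontief inverse L = M⁻¹:
  [  1.5210    0.0643]
  [  0.1285    1.4139]
Total output x = L · d:
  x_0 = 1.5210·37 + 0.0643·6 = 56.6624
  x_1 = 0.1285·37 + 1.4139·6 = 13.2391
Output multipliers (column sums of L):
  Agriculture: 1.6495
  Chemicals: 1.4781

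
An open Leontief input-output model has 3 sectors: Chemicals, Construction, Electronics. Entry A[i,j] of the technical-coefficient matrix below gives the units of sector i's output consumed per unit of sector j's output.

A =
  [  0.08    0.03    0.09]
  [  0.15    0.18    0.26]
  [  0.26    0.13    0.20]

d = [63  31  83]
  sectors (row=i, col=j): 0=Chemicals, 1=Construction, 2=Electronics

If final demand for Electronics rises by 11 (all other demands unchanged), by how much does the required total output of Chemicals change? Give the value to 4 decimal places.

Form M = I − A:
  [  0.92   -0.03   -0.09]
  [ -0.15    0.82   -0.26]
  [ -0.26   -0.13    0.80]
Leontief inverse L = M⁻¹:
  [  1.1399    0.0654    0.1495]
  [  0.3437    1.3055    0.4629]
  [  0.4263    0.2334    1.3738]
Total output x = L · d:
  x_0 = 1.1399·63 + 0.0654·31 + 0.1495·83 = 86.2468
  x_1 = 0.3437·63 + 1.3055·31 + 0.4629·83 = 100.5463
  x_2 = 0.4263·63 + 0.2334·31 + 1.3738·83 = 148.1190
Δx_0 = L[0,2] · Δd_2 = 0.1495 · 11 = 1.6444

1.6444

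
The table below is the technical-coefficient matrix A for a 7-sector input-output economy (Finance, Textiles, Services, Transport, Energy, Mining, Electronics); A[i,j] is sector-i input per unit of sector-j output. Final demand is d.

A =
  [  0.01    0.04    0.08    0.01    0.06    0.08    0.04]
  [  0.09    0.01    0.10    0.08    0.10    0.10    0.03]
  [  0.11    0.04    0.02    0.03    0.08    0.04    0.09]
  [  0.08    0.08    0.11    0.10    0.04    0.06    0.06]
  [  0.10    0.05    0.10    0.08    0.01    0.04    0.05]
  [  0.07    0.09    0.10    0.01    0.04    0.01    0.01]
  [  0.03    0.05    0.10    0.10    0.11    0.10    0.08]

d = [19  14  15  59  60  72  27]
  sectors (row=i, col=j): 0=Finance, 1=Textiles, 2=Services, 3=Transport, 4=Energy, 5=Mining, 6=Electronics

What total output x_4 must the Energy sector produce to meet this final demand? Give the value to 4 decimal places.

85.9684

Form M = I − A:
  [  0.99   -0.04   -0.08   -0.01   -0.06   -0.08   -0.04]
  [ -0.09    0.99   -0.10   -0.08   -0.10   -0.10   -0.03]
  [ -0.11   -0.04    0.98   -0.03   -0.08   -0.04   -0.09]
  [ -0.08   -0.08   -0.11    0.90   -0.04   -0.06   -0.06]
  [ -0.10   -0.05   -0.10   -0.08    0.99   -0.04   -0.05]
  [ -0.07   -0.09   -0.10   -0.01   -0.04    0.99   -0.01]
  [ -0.03   -0.05   -0.10   -0.10   -0.11   -0.10    0.92]
Leontief inverse L = M⁻¹:
  [  1.0530    0.0691    0.1254    0.0394    0.0947    0.1103    0.0692]
  [  0.1533    1.0582    0.1726    0.1249    0.1496    0.1475    0.0759]
  [  0.1557    0.0764    1.0835    0.0709    0.1252    0.0863    0.1276]
  [  0.1476    0.1281    0.1881    1.1530    0.1008    0.1176    0.1110]
  [  0.1517    0.0884    0.1613    0.1203    1.0598    0.0871    0.0916]
  [  0.1128    0.1147    0.1443    0.0394    0.0785    1.0463    0.0410]
  [  0.1060    0.1050    0.1867    0.1598    0.1710    0.1579    1.1347]
Total output x = L · d:
  x_0 = 1.0530·19 + 0.0691·14 + 0.1254·15 + 0.0394·59 + 0.0947·60 + 0.1103·72 + 0.0692·27 = 40.6693
  x_1 = 0.1533·19 + 1.0582·14 + 0.1726·15 + 0.1249·59 + 0.1496·60 + 0.1475·72 + 0.0759·27 = 49.3296
  x_2 = 0.1557·19 + 0.0764·14 + 1.0835·15 + 0.0709·59 + 0.1252·60 + 0.0863·72 + 0.1276·27 = 41.6397
  x_3 = 0.1476·19 + 0.1281·14 + 0.1881·15 + 1.1530·59 + 0.1008·60 + 0.1176·72 + 0.1110·27 = 92.9571
  x_4 = 0.1517·19 + 0.0884·14 + 0.1613·15 + 0.1203·59 + 1.0598·60 + 0.0871·72 + 0.0916·27 = 85.9684
  x_5 = 0.1128·19 + 0.1147·14 + 0.1443·15 + 0.0394·59 + 0.0785·60 + 1.0463·72 + 0.0410·27 = 89.3925
  x_6 = 0.1060·19 + 0.1050·14 + 0.1867·15 + 0.1598·59 + 0.1710·60 + 0.1579·72 + 1.1347·27 = 67.9805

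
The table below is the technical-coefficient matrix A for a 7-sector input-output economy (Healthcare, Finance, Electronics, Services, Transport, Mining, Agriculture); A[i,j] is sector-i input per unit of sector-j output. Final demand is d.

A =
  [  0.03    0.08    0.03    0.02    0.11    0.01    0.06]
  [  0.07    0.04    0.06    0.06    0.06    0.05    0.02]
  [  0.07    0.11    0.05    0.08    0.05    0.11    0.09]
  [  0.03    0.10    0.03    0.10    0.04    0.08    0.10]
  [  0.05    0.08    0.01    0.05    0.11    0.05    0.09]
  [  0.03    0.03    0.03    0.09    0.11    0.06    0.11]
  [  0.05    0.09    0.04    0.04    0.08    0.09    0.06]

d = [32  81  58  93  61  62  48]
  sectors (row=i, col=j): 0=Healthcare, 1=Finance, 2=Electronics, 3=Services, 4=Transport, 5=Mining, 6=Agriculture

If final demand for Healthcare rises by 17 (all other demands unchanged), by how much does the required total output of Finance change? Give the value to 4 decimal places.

1.6948

Form M = I − A:
  [  0.97   -0.08   -0.03   -0.02   -0.11   -0.01   -0.06]
  [ -0.07    0.96   -0.06   -0.06   -0.06   -0.05   -0.02]
  [ -0.07   -0.11    0.95   -0.08   -0.05   -0.11   -0.09]
  [ -0.03   -0.10   -0.03    0.90   -0.04   -0.08   -0.10]
  [ -0.05   -0.08   -0.01   -0.05    0.89   -0.05   -0.09]
  [ -0.03   -0.03   -0.03   -0.09   -0.11    0.94   -0.11]
  [ -0.05   -0.09   -0.04   -0.04   -0.08   -0.09    0.94]
Leontief inverse L = M⁻¹:
  [  1.0601    0.1241    0.0505    0.0544    0.1596    0.0466    0.1017]
  [  0.0997    1.0885    0.0820    0.1003    0.1121    0.0897    0.0693]
  [  0.1163    0.1805    1.0859    0.1429    0.1300    0.1726    0.1631]
  [  0.0699    0.1616    0.0612    1.1556    0.1064    0.1361    0.1628]
  [  0.0864    0.1359    0.0359    0.0956    1.1748    0.0969    0.1458]
  [  0.0678    0.0929    0.0569    0.1418    0.1776    1.1143    0.1742]
  [  0.0877    0.1458    0.0678    0.0895    0.1463    0.1391    1.1188]
Total output x = L · d:
  x_0 = 1.0601·32 + 0.1241·81 + 0.0505·58 + 0.0544·93 + 0.1596·61 + 0.0466·62 + 0.1017·48 = 69.4600
  x_1 = 0.0997·32 + 1.0885·81 + 0.0820·58 + 0.1003·93 + 0.1121·61 + 0.0897·62 + 0.0693·48 = 121.1695
  x_2 = 0.1163·32 + 0.1805·81 + 1.0859·58 + 0.1429·93 + 0.1300·61 + 0.1726·62 + 0.1631·48 = 121.0653
  x_3 = 0.0699·32 + 0.1616·81 + 0.0612·58 + 1.1556·93 + 0.1064·61 + 0.1361·62 + 0.1628·48 = 149.0887
  x_4 = 0.0864·32 + 0.1359·81 + 0.0359·58 + 0.0956·93 + 1.1748·61 + 0.0969·62 + 0.1458·48 = 109.4231
  x_5 = 0.0678·32 + 0.0929·81 + 0.0569·58 + 0.1418·93 + 0.1776·61 + 1.1143·62 + 0.1742·48 = 114.4675
  x_6 = 0.0877·32 + 0.1458·81 + 0.0678·58 + 0.0895·93 + 0.1463·61 + 0.1391·62 + 1.1188·48 = 98.1280
Δx_1 = L[1,0] · Δd_0 = 0.0997 · 17 = 1.6948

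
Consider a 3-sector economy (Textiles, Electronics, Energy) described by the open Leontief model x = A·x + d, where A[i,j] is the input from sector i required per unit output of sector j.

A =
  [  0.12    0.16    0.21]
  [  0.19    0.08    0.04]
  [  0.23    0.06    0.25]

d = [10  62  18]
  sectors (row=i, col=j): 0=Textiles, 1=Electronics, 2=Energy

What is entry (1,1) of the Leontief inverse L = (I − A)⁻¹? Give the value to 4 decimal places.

Form M = I − A:
  [  0.88   -0.16   -0.21]
  [ -0.19    0.92   -0.04]
  [ -0.23   -0.06    0.75]
Leontief inverse L = M⁻¹:
  [  1.2877    0.2483    0.3738]
  [  0.2841    1.1455    0.1406]
  [  0.4176    0.1678    1.4592]
Total output x = L · d:
  x_0 = 1.2877·10 + 0.2483·62 + 0.3738·18 = 35.0009
  x_1 = 0.2841·10 + 1.1455·62 + 0.1406·18 = 76.3956
  x_2 = 0.4176·10 + 0.1678·62 + 1.4592·18 = 40.8453

L[1,1] = 1.1455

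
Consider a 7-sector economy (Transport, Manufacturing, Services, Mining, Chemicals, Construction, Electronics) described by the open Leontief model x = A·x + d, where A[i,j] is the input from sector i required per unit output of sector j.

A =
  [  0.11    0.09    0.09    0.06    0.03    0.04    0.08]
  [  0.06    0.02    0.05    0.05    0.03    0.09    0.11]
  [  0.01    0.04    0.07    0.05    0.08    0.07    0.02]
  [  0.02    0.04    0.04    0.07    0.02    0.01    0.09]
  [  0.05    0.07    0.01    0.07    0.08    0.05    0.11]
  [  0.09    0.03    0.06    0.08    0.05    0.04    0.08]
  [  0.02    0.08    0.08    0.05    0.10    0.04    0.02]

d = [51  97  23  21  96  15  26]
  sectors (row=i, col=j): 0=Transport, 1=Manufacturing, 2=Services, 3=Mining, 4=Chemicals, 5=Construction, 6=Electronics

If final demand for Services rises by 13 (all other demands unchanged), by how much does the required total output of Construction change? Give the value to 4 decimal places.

Form M = I − A:
  [  0.89   -0.09   -0.09   -0.06   -0.03   -0.04   -0.08]
  [ -0.06    0.98   -0.05   -0.05   -0.03   -0.09   -0.11]
  [ -0.01   -0.04    0.93   -0.05   -0.08   -0.07   -0.02]
  [ -0.02   -0.04   -0.04    0.93   -0.02   -0.01   -0.09]
  [ -0.05   -0.07   -0.01   -0.07    0.92   -0.05   -0.11]
  [ -0.09   -0.03   -0.06   -0.08   -0.05    0.96   -0.08]
  [ -0.02   -0.08   -0.08   -0.05   -0.10   -0.04    0.98]
Leontief inverse L = M⁻¹:
  [  1.1524    0.1352    0.1414    0.1094    0.0760    0.0818    0.1374]
  [  0.0941    1.0579    0.0918    0.0919    0.0709    0.1209    0.1546]
  [  0.0364    0.0677    1.0989    0.0852    0.1128    0.0973    0.0614]
  [  0.0384    0.0653    0.0674    1.0977    0.0479    0.0316    0.1206]
  [  0.0859    0.1108    0.0508    0.1148    1.1227    0.0842    0.1639]
  [  0.1251    0.0705    0.1025    0.1234    0.0903    1.0723    0.1292]
  [  0.0500    0.1122    0.1129    0.0894    0.1372    0.0735    1.0690]
Total output x = L · d:
  x_0 = 1.1524·51 + 0.1352·97 + 0.1414·23 + 0.1094·21 + 0.0760·96 + 0.0818·15 + 0.1374·26 = 89.5376
  x_1 = 0.0941·51 + 1.0579·97 + 0.0918·23 + 0.0919·21 + 0.0709·96 + 0.1209·15 + 0.1546·26 = 124.1011
  x_2 = 0.0364·51 + 0.0677·97 + 1.0989·23 + 0.0852·21 + 0.1128·96 + 0.0973·15 + 0.0614·26 = 49.3706
  x_3 = 0.0384·51 + 0.0653·97 + 0.0674·23 + 1.0977·21 + 0.0479·96 + 0.0316·15 + 0.1206·26 = 41.1079
  x_4 = 0.0859·51 + 0.1108·97 + 0.0508·23 + 0.1148·21 + 1.1227·96 + 0.0842·15 + 0.1639·26 = 132.0072
  x_5 = 0.1251·51 + 0.0705·97 + 0.1025·23 + 0.1234·21 + 0.0903·96 + 1.0723·15 + 0.1292·26 = 46.2820
  x_6 = 0.0500·51 + 0.1122·97 + 0.1129·23 + 0.0894·21 + 0.1372·96 + 0.0735·15 + 1.0690·26 = 59.9754
Δx_5 = L[5,2] · Δd_2 = 0.1025 · 13 = 1.3322

1.3322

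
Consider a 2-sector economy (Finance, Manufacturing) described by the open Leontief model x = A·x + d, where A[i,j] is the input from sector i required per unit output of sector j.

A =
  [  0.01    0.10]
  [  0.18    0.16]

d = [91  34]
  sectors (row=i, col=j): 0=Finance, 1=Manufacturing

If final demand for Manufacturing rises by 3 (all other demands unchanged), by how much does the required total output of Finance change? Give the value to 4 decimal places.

0.3687

Form M = I − A:
  [  0.99   -0.10]
  [ -0.18    0.84]
Leontief inverse L = M⁻¹:
  [  1.0324    0.1229]
  [  0.2212    1.2168]
Total output x = L · d:
  x_0 = 1.0324·91 + 0.1229·34 = 98.1318
  x_1 = 0.2212·91 + 1.2168·34 = 61.5044
Δx_0 = L[0,1] · Δd_1 = 0.1229 · 3 = 0.3687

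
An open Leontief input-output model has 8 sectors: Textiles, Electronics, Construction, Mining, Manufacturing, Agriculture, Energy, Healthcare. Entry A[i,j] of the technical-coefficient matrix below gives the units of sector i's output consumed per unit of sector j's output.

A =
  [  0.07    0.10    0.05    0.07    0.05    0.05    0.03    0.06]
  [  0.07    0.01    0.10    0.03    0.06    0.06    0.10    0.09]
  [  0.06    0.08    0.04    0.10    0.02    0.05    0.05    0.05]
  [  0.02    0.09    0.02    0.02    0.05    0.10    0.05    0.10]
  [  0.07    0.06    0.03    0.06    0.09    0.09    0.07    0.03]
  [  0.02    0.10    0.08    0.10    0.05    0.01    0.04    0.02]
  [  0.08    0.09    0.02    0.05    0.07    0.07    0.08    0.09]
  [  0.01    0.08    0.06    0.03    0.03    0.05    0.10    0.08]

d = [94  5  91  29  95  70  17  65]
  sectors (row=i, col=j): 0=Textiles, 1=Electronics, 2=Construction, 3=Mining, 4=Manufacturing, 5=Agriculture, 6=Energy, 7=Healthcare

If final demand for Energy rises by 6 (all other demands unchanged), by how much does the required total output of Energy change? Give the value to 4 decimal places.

6.9148

Form M = I − A:
  [  0.93   -0.10   -0.05   -0.07   -0.05   -0.05   -0.03   -0.06]
  [ -0.07    0.99   -0.10   -0.03   -0.06   -0.06   -0.10   -0.09]
  [ -0.06   -0.08    0.96   -0.10   -0.02   -0.05   -0.05   -0.05]
  [ -0.02   -0.09   -0.02    0.98   -0.05   -0.10   -0.05   -0.10]
  [ -0.07   -0.06   -0.03   -0.06    0.91   -0.09   -0.07   -0.03]
  [ -0.02   -0.10   -0.08   -0.10   -0.05    0.99   -0.04   -0.02]
  [ -0.08   -0.09   -0.02   -0.05   -0.07   -0.07    0.92   -0.09]
  [ -0.01   -0.08   -0.06   -0.03   -0.03   -0.05   -0.10    0.92]
Leontief inverse L = M⁻¹:
  [  1.1156    0.1664    0.0993    0.1200    0.0979    0.1051    0.0916    0.1219]
  [  0.1202    1.0884    0.1479    0.0890    0.1108    0.1181    0.1654    0.1544]
  [  0.1014    0.1440    1.0846    0.1456    0.0644    0.1023    0.1072    0.1103]
  [  0.0604    0.1521    0.0686    1.0677    0.0953    0.1480    0.1109    0.1558]
  [  0.1191    0.1325    0.0789    0.1152    1.1435    0.1476    0.1321    0.0910]
  [  0.0614    0.1567    0.1207    0.1427    0.0924    1.0622    0.0949    0.0768]
  [  0.1332    0.1682    0.0758    0.1075    0.1272    0.1328    1.1525    0.1607]
  [  0.0529    0.1419    0.1043    0.0765    0.0741    0.0999    0.1607    1.1386]
Total output x = L · d:
  x_0 = 1.1156·94 + 0.1664·5 + 0.0993·91 + 0.1200·29 + 0.0979·95 + 0.1051·70 + 0.0916·17 + 0.1219·65 = 144.3523
  x_1 = 0.1202·94 + 1.0884·5 + 0.1479·91 + 0.0890·29 + 0.1108·95 + 0.1181·70 + 0.1654·17 + 0.1544·65 = 64.4140
  x_2 = 0.1014·94 + 0.1440·5 + 1.0846·91 + 0.1456·29 + 0.0644·95 + 0.1023·70 + 0.1072·17 + 0.1103·65 = 135.4472
  x_3 = 0.0604·94 + 0.1521·5 + 0.0686·91 + 1.0677·29 + 0.0953·95 + 0.1480·70 + 0.1109·17 + 0.1558·65 = 75.0668
  x_4 = 0.1191·94 + 0.1325·5 + 0.0789·91 + 0.1152·29 + 1.1435·95 + 0.1476·70 + 0.1321·17 + 0.0910·65 = 149.4994
  x_5 = 0.0614·94 + 0.1567·5 + 0.1207·91 + 0.1427·29 + 0.0924·95 + 1.0622·70 + 0.0949·17 + 0.0768·65 = 111.4149
  x_6 = 0.1332·94 + 0.1682·5 + 0.0758·91 + 0.1075·29 + 0.1272·95 + 0.1328·70 + 1.1525·17 + 0.1607·65 = 74.7896
  x_7 = 0.0529·94 + 0.1419·5 + 0.1043·91 + 0.0765·29 + 0.0741·95 + 0.0999·70 + 0.1607·17 + 1.1386·65 = 108.1632
Δx_6 = L[6,6] · Δd_6 = 1.1525 · 6 = 6.9148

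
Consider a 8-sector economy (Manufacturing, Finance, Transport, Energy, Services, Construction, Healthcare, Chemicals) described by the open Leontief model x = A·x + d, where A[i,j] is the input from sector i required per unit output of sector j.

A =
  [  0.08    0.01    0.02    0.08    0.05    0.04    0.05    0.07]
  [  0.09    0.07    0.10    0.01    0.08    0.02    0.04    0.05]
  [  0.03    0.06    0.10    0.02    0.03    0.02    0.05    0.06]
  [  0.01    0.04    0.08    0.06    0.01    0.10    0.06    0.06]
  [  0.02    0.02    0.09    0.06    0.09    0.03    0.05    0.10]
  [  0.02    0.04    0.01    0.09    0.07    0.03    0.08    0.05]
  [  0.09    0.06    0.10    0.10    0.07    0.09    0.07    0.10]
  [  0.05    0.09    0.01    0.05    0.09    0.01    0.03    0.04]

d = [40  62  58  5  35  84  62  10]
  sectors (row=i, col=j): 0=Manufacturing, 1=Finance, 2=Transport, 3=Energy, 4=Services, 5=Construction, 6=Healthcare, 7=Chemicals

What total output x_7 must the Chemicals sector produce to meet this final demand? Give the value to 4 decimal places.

Form M = I − A:
  [  0.92   -0.01   -0.02   -0.08   -0.05   -0.04   -0.05   -0.07]
  [ -0.09    0.93   -0.10   -0.01   -0.08   -0.02   -0.04   -0.05]
  [ -0.03   -0.06    0.90   -0.02   -0.03   -0.02   -0.05   -0.06]
  [ -0.01   -0.04   -0.08    0.94   -0.01   -0.10   -0.06   -0.06]
  [ -0.02   -0.02   -0.09   -0.06    0.91   -0.03   -0.05   -0.10]
  [ -0.02   -0.04   -0.01   -0.09   -0.07    0.97   -0.08   -0.05]
  [ -0.09   -0.06   -0.10   -0.10   -0.07   -0.09    0.93   -0.10]
  [ -0.05   -0.09   -0.01   -0.05   -0.09   -0.01   -0.03    0.96]
Leontief inverse L = M⁻¹:
  [  1.1132    0.0436    0.0619    0.1251    0.0925    0.0732    0.0882    0.1178]
  [  0.1317    1.1094    0.1548    0.0537    0.1309    0.0497    0.0813    0.1051]
  [  0.0636    0.0957    1.1459    0.0540    0.0703    0.0448    0.0836    0.1030]
  [  0.0438    0.0800    0.1274    1.1038    0.0544    0.1321    0.1016    0.1074]
  [  0.0555    0.0625    0.1442    0.1053    1.1405    0.0628    0.0919    0.1546]
  [  0.0535    0.0757    0.0591    0.1338    0.1140    1.0653    0.1189    0.0996]
  [  0.1461    0.1198    0.1755    0.1702    0.1420    0.1411    1.1342    0.1788]
  [  0.0836    0.1218    0.0559    0.0862    0.1332    0.0372    0.0637    1.0854]
Total output x = L · d:
  x_0 = 1.1132·40 + 0.0436·62 + 0.0619·58 + 0.1251·5 + 0.0925·35 + 0.0732·84 + 0.0882·62 + 0.1178·10 = 67.4771
  x_1 = 0.1317·40 + 1.1094·62 + 0.1548·58 + 0.0537·5 + 0.1309·35 + 0.0497·84 + 0.0813·62 + 0.1051·10 = 98.1452
  x_2 = 0.0636·40 + 0.0957·62 + 1.1459·58 + 0.0540·5 + 0.0703·35 + 0.0448·84 + 0.0836·62 + 0.1030·10 = 87.6475
  x_3 = 0.0438·40 + 0.0800·62 + 0.1274·58 + 1.1038·5 + 0.0544·35 + 0.1321·84 + 0.1016·62 + 0.1074·10 = 39.9870
  x_4 = 0.0555·40 + 0.0625·62 + 0.1442·58 + 0.1053·5 + 1.1405·35 + 0.0628·84 + 0.0919·62 + 0.1546·10 = 67.4299
  x_5 = 0.0535·40 + 0.0757·62 + 0.0591·58 + 0.1338·5 + 0.1140·35 + 1.0653·84 + 0.1189·62 + 0.0996·10 = 112.7710
  x_6 = 0.1461·40 + 0.1198·62 + 0.1755·58 + 0.1702·5 + 0.1420·35 + 0.1411·84 + 1.1342·62 + 0.1788·10 = 113.2375
  x_7 = 0.0836·40 + 0.1218·62 + 0.0559·58 + 0.0862·5 + 0.1332·35 + 0.0372·84 + 0.0637·62 + 1.0854·10 = 37.1628

37.1628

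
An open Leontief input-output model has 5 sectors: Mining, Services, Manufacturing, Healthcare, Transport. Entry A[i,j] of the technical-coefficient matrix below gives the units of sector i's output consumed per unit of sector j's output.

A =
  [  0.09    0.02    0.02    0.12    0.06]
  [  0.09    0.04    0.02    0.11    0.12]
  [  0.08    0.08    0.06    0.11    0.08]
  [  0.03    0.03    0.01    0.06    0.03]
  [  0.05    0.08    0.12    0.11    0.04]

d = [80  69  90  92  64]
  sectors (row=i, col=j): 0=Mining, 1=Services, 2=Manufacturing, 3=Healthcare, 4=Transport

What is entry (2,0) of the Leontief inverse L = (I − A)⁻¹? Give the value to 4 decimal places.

Form M = I − A:
  [  0.91   -0.02   -0.02   -0.12   -0.06]
  [ -0.09    0.96   -0.02   -0.11   -0.12]
  [ -0.08   -0.08    0.94   -0.11   -0.08]
  [ -0.03   -0.03   -0.01    0.94   -0.03]
  [ -0.05   -0.08   -0.12   -0.11    0.96]
Leontief inverse L = M⁻¹:
  [  1.1158    0.0382    0.0368    0.1609    0.0826]
  [  0.1231    1.0657    0.0462    0.1634    0.1499]
  [  0.1180    0.1079    1.0853    0.1683    0.1166]
  [  0.0436    0.0399    0.0188    1.0813    0.0431]
  [  0.0881    0.1088    0.1436    0.1669    1.0780]
Total output x = L · d:
  x_0 = 1.1158·80 + 0.0382·69 + 0.0368·90 + 0.1609·92 + 0.0826·64 = 115.2996
  x_1 = 0.1231·80 + 1.0657·69 + 0.0462·90 + 0.1634·92 + 0.1499·64 = 112.1507
  x_2 = 0.1180·80 + 0.1079·69 + 1.0853·90 + 0.1683·92 + 0.1166·64 = 137.5110
  x_3 = 0.0436·80 + 0.0399·69 + 0.0188·90 + 1.0813·92 + 0.0431·64 = 110.1633
  x_4 = 0.0881·80 + 0.1088·69 + 0.1436·90 + 0.1669·92 + 1.0780·64 = 111.8295

L[2,0] = 0.1180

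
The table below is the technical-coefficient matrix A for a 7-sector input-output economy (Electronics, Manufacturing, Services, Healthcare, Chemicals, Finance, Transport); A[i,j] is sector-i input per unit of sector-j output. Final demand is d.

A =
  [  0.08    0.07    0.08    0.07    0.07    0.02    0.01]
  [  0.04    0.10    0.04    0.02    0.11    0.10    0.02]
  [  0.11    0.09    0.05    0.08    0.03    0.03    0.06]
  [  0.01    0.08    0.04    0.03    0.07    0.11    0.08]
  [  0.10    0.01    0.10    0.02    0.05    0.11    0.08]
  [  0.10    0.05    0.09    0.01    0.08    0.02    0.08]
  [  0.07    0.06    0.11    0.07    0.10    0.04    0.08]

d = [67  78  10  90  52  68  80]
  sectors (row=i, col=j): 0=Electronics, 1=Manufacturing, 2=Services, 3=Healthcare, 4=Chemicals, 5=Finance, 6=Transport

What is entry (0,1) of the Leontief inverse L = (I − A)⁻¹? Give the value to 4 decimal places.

L[0,1] = 0.1182

Form M = I − A:
  [  0.92   -0.07   -0.08   -0.07   -0.07   -0.02   -0.01]
  [ -0.04    0.90   -0.04   -0.02   -0.11   -0.10   -0.02]
  [ -0.11   -0.09    0.95   -0.08   -0.03   -0.03   -0.06]
  [ -0.01   -0.08   -0.04    0.97   -0.07   -0.11   -0.08]
  [ -0.10   -0.01   -0.10   -0.02    0.95   -0.11   -0.08]
  [ -0.10   -0.05   -0.09   -0.01   -0.08    0.98   -0.08]
  [ -0.07   -0.06   -0.11   -0.07   -0.10   -0.04    0.92]
Leontief inverse L = M⁻¹:
  [  1.1324    0.1182    0.1290    0.1014    0.1193    0.0659    0.0482]
  [  0.1013    1.1475    0.0979    0.0486    0.1663    0.1489    0.0641]
  [  0.1661    0.1461    1.1065    0.1163    0.0901    0.0795    0.1020]
  [  0.0694    0.1280    0.0988    1.0601    0.1277    0.1560    0.1268]
  [  0.1701    0.0646    0.1656    0.0610    1.1087    0.1517    0.1290]
  [  0.1623    0.1006    0.1490    0.0486    0.1344    1.0641    0.1221]
  [  0.1434    0.1224    0.1805    0.1142    0.1668    0.0988    1.1360]
Total output x = L · d:
  x_0 = 1.1324·67 + 0.1182·78 + 0.1290·10 + 0.1014·90 + 0.1193·52 + 0.0659·68 + 0.0482·80 = 110.0457
  x_1 = 0.1013·67 + 1.1475·78 + 0.0979·10 + 0.0486·90 + 0.1663·52 + 0.1489·68 + 0.0641·80 = 125.5418
  x_2 = 0.1661·67 + 0.1461·78 + 1.1065·10 + 0.1163·90 + 0.0901·52 + 0.0795·68 + 0.1020·80 = 62.3112
  x_3 = 0.0694·67 + 0.1280·78 + 0.0988·10 + 1.0601·90 + 0.1277·52 + 0.1560·68 + 0.1268·80 = 138.4273
  x_4 = 0.1701·67 + 0.0646·78 + 0.1656·10 + 0.0610·90 + 1.1087·52 + 0.1517·68 + 0.1290·80 = 101.8607
  x_5 = 0.1623·67 + 0.1006·78 + 0.1490·10 + 0.0486·90 + 0.1344·52 + 1.0641·68 + 0.1221·80 = 113.6980
  x_6 = 0.1434·67 + 0.1224·78 + 0.1805·10 + 0.1142·90 + 0.1668·52 + 0.0988·68 + 1.1360·80 = 137.5150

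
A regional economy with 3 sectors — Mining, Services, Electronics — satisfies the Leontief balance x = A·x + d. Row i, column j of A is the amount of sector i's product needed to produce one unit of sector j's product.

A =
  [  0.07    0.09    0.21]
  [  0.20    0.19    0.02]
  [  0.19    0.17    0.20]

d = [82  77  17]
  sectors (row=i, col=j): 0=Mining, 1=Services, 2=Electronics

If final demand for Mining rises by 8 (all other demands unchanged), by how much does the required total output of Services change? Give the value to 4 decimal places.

Form M = I − A:
  [  0.93   -0.09   -0.21]
  [ -0.20    0.81   -0.02]
  [ -0.19   -0.17    0.80]
Leontief inverse L = M⁻¹:
  [  1.1822    0.1975    0.3153]
  [  0.3004    1.2913    0.1111]
  [  0.3446    0.3213    1.3485]
Total output x = L · d:
  x_0 = 1.1822·82 + 0.1975·77 + 0.3153·17 = 117.5043
  x_1 = 0.3004·82 + 1.2913·77 + 0.1111·17 = 125.9497
  x_2 = 0.3446·82 + 0.3213·77 + 1.3485·17 = 75.9216
Δx_1 = L[1,0] · Δd_0 = 0.3004 · 8 = 2.4032

2.4032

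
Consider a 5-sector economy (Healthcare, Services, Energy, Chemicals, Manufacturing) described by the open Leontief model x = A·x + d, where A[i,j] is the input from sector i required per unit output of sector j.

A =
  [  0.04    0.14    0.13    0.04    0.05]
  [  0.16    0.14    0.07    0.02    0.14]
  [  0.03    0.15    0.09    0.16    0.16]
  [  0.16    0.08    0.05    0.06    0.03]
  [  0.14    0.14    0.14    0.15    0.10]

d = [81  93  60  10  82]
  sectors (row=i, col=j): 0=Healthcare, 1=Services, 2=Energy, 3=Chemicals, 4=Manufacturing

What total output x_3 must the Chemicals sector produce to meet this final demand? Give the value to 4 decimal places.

Form M = I − A:
  [  0.96   -0.14   -0.13   -0.04   -0.05]
  [ -0.16    0.86   -0.07   -0.02   -0.14]
  [ -0.03   -0.15    0.91   -0.16   -0.16]
  [ -0.16   -0.08   -0.05    0.94   -0.03]
  [ -0.14   -0.14   -0.14   -0.15    0.90]
Leontief inverse L = M⁻¹:
  [  1.1301    0.2542    0.2092    0.1120    0.1432]
  [  0.2762    1.2912    0.1837    0.1108    0.2526]
  [  0.1741    0.3088    1.2052    0.2639    0.2808]
  [  0.2342    0.1797    0.1239    1.1147    0.1002]
  [  0.2849    0.3184    0.2693    0.2615    1.2330]
Total output x = L · d:
  x_0 = 1.1301·81 + 0.2542·93 + 0.2092·60 + 0.1120·10 + 0.1432·82 = 140.5970
  x_1 = 0.2762·81 + 1.2912·93 + 0.1837·60 + 0.1108·10 + 0.2526·82 = 175.3024
  x_2 = 0.1741·81 + 0.3088·93 + 1.2052·60 + 0.2639·10 + 0.2808·82 = 140.7929
  x_3 = 0.2342·81 + 0.1797·93 + 0.1239·60 + 1.1147·10 + 0.1002·82 = 62.4855
  x_4 = 0.2849·81 + 0.3184·93 + 0.2693·60 + 0.2615·10 + 1.2330·82 = 172.5664

62.4855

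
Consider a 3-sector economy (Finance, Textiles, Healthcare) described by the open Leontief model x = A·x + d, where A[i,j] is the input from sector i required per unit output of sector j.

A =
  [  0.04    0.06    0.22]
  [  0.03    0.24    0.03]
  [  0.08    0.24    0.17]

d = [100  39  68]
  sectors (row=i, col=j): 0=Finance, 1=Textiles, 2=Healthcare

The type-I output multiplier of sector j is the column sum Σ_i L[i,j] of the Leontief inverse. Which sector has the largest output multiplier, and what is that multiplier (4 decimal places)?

Form M = I − A:
  [  0.96   -0.06   -0.22]
  [ -0.03    0.76   -0.03]
  [ -0.08   -0.24    0.83]
Leontief inverse L = M⁻¹:
  [  1.0714    0.1763    0.2903]
  [  0.0469    1.3387    0.0608]
  [  0.1168    0.4041    1.2504]
Total output x = L · d:
  x_0 = 1.0714·100 + 0.1763·39 + 0.2903·68 = 133.7554
  x_1 = 0.0469·100 + 1.3387·39 + 0.0608·68 = 61.0352
  x_2 = 0.1168·100 + 0.4041·39 + 1.2504·68 = 112.4685
Output multipliers (column sums of L):
  Finance: 1.2351
  Textiles: 1.9191
  Healthcare: 1.6016

Textiles (1.9191)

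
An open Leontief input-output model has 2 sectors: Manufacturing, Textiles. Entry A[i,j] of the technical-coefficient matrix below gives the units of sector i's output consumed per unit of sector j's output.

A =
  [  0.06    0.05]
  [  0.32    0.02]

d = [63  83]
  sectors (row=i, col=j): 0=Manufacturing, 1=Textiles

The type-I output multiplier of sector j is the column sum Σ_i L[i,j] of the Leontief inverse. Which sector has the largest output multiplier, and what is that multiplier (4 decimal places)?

Form M = I − A:
  [  0.94   -0.05]
  [ -0.32    0.98]
Leontief inverse L = M⁻¹:
  [  1.0826    0.0552]
  [  0.3535    1.0384]
Total output x = L · d:
  x_0 = 1.0826·63 + 0.0552·83 = 72.7905
  x_1 = 0.3535·63 + 1.0384·83 = 108.4622
Output multipliers (column sums of L):
  Manufacturing: 1.4361
  Textiles: 1.0937

Manufacturing (1.4361)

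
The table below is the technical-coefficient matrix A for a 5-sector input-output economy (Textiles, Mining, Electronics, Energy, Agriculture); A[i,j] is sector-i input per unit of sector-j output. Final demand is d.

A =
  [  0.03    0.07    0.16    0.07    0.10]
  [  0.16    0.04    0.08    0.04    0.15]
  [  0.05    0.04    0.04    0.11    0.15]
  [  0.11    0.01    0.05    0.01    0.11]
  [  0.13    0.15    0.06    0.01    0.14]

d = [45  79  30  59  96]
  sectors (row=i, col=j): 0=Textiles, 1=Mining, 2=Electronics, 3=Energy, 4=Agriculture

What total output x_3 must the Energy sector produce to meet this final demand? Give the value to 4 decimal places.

92.0957

Form M = I − A:
  [  0.97   -0.07   -0.16   -0.07   -0.10]
  [ -0.16    0.96   -0.08   -0.04   -0.15]
  [ -0.05   -0.04    0.96   -0.11   -0.15]
  [ -0.11   -0.01   -0.05    0.99   -0.11]
  [ -0.13   -0.15   -0.06   -0.01    0.86]
Leontief inverse L = M⁻¹:
  [  1.1010    0.1215    0.2118    0.1083    0.2000]
  [  0.2338    1.1060    0.1514    0.0806    0.2568]
  [  0.1188    0.0927    1.0911    0.1358    0.2377]
  [  0.1548    0.0536    0.0952    1.0356    0.1764]
  [  0.2173    0.2184    0.1356    0.0519    1.2564]
Total output x = L · d:
  x_0 = 1.1010·45 + 0.1215·79 + 0.2118·30 + 0.1083·59 + 0.2000·96 = 91.0825
  x_1 = 0.2338·45 + 1.1060·79 + 0.1514·30 + 0.0806·59 + 0.2568·96 = 131.8461
  x_2 = 0.1188·45 + 0.0927·79 + 1.0911·30 + 0.1358·59 + 0.2377·96 = 76.2247
  x_3 = 0.1548·45 + 0.0536·79 + 0.0952·30 + 1.0356·59 + 0.1764·96 = 92.0957
  x_4 = 0.2173·45 + 0.2184·79 + 0.1356·30 + 0.0519·59 + 1.2564·96 = 154.7815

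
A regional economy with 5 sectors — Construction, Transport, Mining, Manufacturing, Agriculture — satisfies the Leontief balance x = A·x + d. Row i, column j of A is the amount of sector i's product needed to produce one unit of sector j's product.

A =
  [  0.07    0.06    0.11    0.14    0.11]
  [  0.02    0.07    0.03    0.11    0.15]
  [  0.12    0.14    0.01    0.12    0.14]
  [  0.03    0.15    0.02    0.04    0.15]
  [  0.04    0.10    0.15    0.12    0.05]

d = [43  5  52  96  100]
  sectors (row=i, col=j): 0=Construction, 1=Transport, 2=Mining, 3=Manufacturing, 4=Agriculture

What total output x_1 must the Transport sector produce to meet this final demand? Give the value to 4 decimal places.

51.3862

Form M = I − A:
  [  0.93   -0.06   -0.11   -0.14   -0.11]
  [ -0.02    0.93   -0.03   -0.11   -0.15]
  [ -0.12   -0.14    0.99   -0.12   -0.14]
  [ -0.03   -0.15   -0.02    0.96   -0.15]
  [ -0.04   -0.10   -0.15   -0.12    0.95]
Leontief inverse L = M⁻¹:
  [  1.1167    0.1569    0.1660    0.2284    0.2146]
  [  0.0500    1.1429    0.0779    0.1762    0.2256]
  [  0.1617    0.2342    1.0772    0.2161    0.2486]
  [  0.0594    0.2183    0.0701    1.1125    0.2273]
  [  0.0853    0.1915    0.1941    0.2028    1.1534]
Total output x = L · d:
  x_0 = 1.1167·43 + 0.1569·5 + 0.1660·52 + 0.2284·96 + 0.2146·100 = 100.8164
  x_1 = 0.0500·43 + 1.1429·5 + 0.0779·52 + 0.1762·96 + 0.2256·100 = 51.3862
  x_2 = 0.1617·43 + 0.2342·5 + 1.0772·52 + 0.2161·96 + 0.2486·100 = 109.7431
  x_3 = 0.0594·43 + 0.2183·5 + 0.0701·52 + 1.1125·96 + 0.2273·100 = 136.8298
  x_4 = 0.0853·43 + 0.1915·5 + 0.1941·52 + 0.2028·96 + 1.1534·100 = 149.5288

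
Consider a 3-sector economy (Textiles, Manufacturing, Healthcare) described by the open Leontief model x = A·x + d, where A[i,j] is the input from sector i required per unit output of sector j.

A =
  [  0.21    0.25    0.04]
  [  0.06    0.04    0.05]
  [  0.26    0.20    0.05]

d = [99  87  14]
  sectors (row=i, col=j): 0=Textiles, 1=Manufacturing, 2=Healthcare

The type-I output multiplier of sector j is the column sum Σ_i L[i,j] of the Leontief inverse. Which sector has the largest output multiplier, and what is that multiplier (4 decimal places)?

Form M = I − A:
  [  0.79   -0.25   -0.04]
  [ -0.06    0.96   -0.05]
  [ -0.26   -0.20    0.95]
Leontief inverse L = M⁻¹:
  [  1.3175    0.3586    0.0743]
  [  0.1022    1.0810    0.0612]
  [  0.3821    0.3257    1.0859]
Total output x = L · d:
  x_0 = 1.3175·99 + 0.3586·87 + 0.0743·14 = 162.6738
  x_1 = 0.1022·99 + 1.0810·87 + 0.0612·14 = 105.0301
  x_2 = 0.3821·99 + 0.3257·87 + 1.0859·14 = 81.3697
Output multipliers (column sums of L):
  Textiles: 1.8019
  Manufacturing: 1.7654
  Healthcare: 1.2214

Textiles (1.8019)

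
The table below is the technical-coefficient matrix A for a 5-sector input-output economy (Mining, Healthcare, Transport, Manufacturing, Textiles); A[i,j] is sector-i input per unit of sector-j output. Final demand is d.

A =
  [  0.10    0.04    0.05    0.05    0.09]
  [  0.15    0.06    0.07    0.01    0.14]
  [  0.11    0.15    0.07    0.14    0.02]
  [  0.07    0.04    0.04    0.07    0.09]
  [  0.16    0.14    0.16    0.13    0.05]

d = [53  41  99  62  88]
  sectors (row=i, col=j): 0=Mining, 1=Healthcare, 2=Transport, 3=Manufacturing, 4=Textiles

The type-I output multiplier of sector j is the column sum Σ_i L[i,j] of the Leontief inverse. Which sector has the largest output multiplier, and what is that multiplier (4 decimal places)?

Mining (2.0411)

Form M = I − A:
  [  0.90   -0.04   -0.05   -0.05   -0.09]
  [ -0.15    0.94   -0.07   -0.01   -0.14]
  [ -0.11   -0.15    0.93   -0.14   -0.02]
  [ -0.07   -0.04   -0.04    0.93   -0.09]
  [ -0.16   -0.14   -0.16   -0.13    0.95]
Leontief inverse L = M⁻¹:
  [  1.1695    0.0895    0.0971    0.0974    0.1353]
  [  0.2459    1.1288    0.1357    0.0737    0.1995]
  [  0.2045    0.2106    1.1265    0.1958    0.0927]
  [  0.1351    0.0865    0.0846    1.1148    0.1329]
  [  0.2861    0.2287    0.2376    0.2128    1.1386]
Total output x = L · d:
  x_0 = 1.1695·53 + 0.0895·41 + 0.0971·99 + 0.0974·62 + 0.1353·88 = 93.2056
  x_1 = 0.2459·53 + 1.1288·41 + 0.1357·99 + 0.0737·62 + 0.1995·88 = 94.8662
  x_2 = 0.2045·53 + 0.2106·41 + 1.1265·99 + 0.1958·62 + 0.0927·88 = 151.2870
  x_3 = 0.1351·53 + 0.0865·41 + 0.0846·99 + 1.1148·62 + 0.1329·88 = 99.8945
  x_4 = 0.2861·53 + 0.2287·41 + 0.2376·99 + 0.2128·62 + 1.1386·88 = 161.4593
Output multipliers (column sums of L):
  Mining: 2.0411
  Healthcare: 1.7441
  Transport: 1.6815
  Manufacturing: 1.6944
  Textiles: 1.6990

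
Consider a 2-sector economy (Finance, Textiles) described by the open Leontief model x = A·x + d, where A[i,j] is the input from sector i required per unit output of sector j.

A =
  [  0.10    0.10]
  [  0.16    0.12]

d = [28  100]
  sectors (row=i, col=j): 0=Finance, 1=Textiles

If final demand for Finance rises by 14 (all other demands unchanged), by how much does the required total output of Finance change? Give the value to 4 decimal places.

Form M = I − A:
  [  0.90   -0.10]
  [ -0.16    0.88]
Leontief inverse L = M⁻¹:
  [  1.1340    0.1289]
  [  0.2062    1.1598]
Total output x = L · d:
  x_0 = 1.1340·28 + 0.1289·100 = 44.6392
  x_1 = 0.2062·28 + 1.1598·100 = 121.7526
Δx_0 = L[0,0] · Δd_0 = 1.1340 · 14 = 15.8763

15.8763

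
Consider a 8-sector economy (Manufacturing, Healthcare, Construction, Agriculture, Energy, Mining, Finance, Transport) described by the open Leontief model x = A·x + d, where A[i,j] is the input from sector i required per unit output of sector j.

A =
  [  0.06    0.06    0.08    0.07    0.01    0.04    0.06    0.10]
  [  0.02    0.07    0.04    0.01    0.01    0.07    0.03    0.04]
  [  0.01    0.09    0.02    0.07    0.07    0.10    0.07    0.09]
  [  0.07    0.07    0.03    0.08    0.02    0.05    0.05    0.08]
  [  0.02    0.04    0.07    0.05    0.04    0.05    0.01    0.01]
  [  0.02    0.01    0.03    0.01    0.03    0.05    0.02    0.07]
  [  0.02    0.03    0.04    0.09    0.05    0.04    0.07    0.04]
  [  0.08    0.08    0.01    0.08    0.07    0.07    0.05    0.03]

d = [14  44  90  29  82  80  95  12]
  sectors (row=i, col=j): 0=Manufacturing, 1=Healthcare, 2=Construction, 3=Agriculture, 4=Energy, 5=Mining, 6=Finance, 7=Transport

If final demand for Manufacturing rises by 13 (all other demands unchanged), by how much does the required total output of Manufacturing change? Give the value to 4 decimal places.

14.2167

Form M = I − A:
  [  0.94   -0.06   -0.08   -0.07   -0.01   -0.04   -0.06   -0.10]
  [ -0.02    0.93   -0.04   -0.01   -0.01   -0.07   -0.03   -0.04]
  [ -0.01   -0.09    0.98   -0.07   -0.07   -0.10   -0.07   -0.09]
  [ -0.07   -0.07   -0.03    0.92   -0.02   -0.05   -0.05   -0.08]
  [ -0.02   -0.04   -0.07   -0.05    0.96   -0.05   -0.01   -0.01]
  [ -0.02   -0.01   -0.03   -0.01   -0.03    0.95   -0.02   -0.07]
  [ -0.02   -0.03   -0.04   -0.09   -0.05   -0.04    0.93   -0.04]
  [ -0.08   -0.08   -0.01   -0.08   -0.07   -0.07   -0.05    0.97]
Leontief inverse L = M⁻¹:
  [  1.0936    0.1086    0.1086    0.1184    0.0416    0.0890    0.0989    0.1480]
  [  0.0356    1.0949    0.0562    0.0320    0.0270    0.0982    0.0495    0.0661]
  [  0.0412    0.1334    1.0499    0.1132    0.1004    0.1474    0.1034    0.1324]
  [  0.1019    0.1131    0.0582    1.1229    0.0462    0.0929    0.0841    0.1238]
  [  0.0361    0.0671    0.0876    0.0748    1.0576    0.0794    0.0303    0.0387]
  [  0.0359    0.0316    0.0438    0.0322    0.0467    1.0735    0.0369    0.0912]
  [  0.0445    0.0645    0.0633    0.1277    0.0735    0.0757    1.0983    0.0752]
  [  0.1094    0.1204    0.0420    0.1205    0.0940    0.1117    0.0817    1.0734]
Total output x = L · d:
  x_0 = 1.0936·14 + 0.1086·44 + 0.1086·90 + 0.1184·29 + 0.0416·82 + 0.0890·80 + 0.0989·95 + 0.1480·12 = 55.0016
  x_1 = 0.0356·14 + 1.0949·44 + 0.0562·90 + 0.0320·29 + 0.0270·82 + 0.0982·80 + 0.0495·95 + 0.0661·12 = 70.2267
  x_2 = 0.0412·14 + 0.1334·44 + 1.0499·90 + 0.1132·29 + 0.1004·82 + 0.1474·80 + 0.1034·95 + 0.1324·12 = 135.6657
  x_3 = 0.1019·14 + 0.1131·44 + 0.0582·90 + 1.1229·29 + 0.0462·82 + 0.0929·80 + 0.0841·95 + 0.1238·12 = 64.9000
  x_4 = 0.0361·14 + 0.0671·44 + 0.0876·90 + 0.0748·29 + 1.0576·82 + 0.0794·80 + 0.0303·95 + 0.0387·12 = 109.9167
  x_5 = 0.0359·14 + 0.0316·44 + 0.0438·90 + 0.0322·29 + 0.0467·82 + 1.0735·80 + 0.0369·95 + 0.0912·12 = 101.0731
  x_6 = 0.0445·14 + 0.0645·44 + 0.0633·90 + 0.1277·29 + 0.0735·82 + 0.0757·80 + 1.0983·95 + 0.0752·12 = 130.1814
  x_7 = 0.1094·14 + 0.1204·44 + 0.0420·90 + 0.1205·29 + 0.0940·82 + 0.1117·80 + 0.0817·95 + 1.0734·12 = 51.3869
Δx_0 = L[0,0] · Δd_0 = 1.0936 · 13 = 14.2167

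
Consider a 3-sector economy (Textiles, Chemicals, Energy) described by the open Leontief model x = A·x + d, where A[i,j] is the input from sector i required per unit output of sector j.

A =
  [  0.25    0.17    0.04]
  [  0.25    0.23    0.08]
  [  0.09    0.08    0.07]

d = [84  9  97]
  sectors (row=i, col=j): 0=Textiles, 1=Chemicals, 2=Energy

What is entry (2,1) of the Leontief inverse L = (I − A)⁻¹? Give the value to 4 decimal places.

Form M = I − A:
  [  0.75   -0.17   -0.04]
  [ -0.25    0.77   -0.08]
  [ -0.09   -0.08    0.93]
Leontief inverse L = M⁻¹:
  [  1.4544    0.3306    0.0910]
  [  0.4912    1.4221    0.1435]
  [  0.1830    0.1543    1.0964]
Total output x = L · d:
  x_0 = 1.4544·84 + 0.3306·9 + 0.0910·97 = 133.9743
  x_1 = 0.4912·84 + 1.4221·9 + 0.1435·97 = 67.9775
  x_2 = 0.1830·84 + 0.1543·9 + 1.0964·97 = 123.1139

L[2,1] = 0.1543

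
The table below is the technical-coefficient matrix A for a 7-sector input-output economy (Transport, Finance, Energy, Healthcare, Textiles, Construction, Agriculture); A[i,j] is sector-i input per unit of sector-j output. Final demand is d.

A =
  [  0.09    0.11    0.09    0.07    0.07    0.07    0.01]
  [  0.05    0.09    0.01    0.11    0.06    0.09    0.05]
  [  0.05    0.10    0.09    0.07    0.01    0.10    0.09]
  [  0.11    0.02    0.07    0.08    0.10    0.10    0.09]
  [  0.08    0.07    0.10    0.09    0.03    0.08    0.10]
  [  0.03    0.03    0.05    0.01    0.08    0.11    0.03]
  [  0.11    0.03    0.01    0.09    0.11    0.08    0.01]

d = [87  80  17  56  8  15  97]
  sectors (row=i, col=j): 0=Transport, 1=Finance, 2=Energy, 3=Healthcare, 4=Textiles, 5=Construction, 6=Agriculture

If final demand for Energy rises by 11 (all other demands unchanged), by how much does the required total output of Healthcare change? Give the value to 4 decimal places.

1.5454

Form M = I − A:
  [  0.91   -0.11   -0.09   -0.07   -0.07   -0.07   -0.01]
  [ -0.05    0.91   -0.01   -0.11   -0.06   -0.09   -0.05]
  [ -0.05   -0.10    0.91   -0.07   -0.01   -0.10   -0.09]
  [ -0.11   -0.02   -0.07    0.92   -0.10   -0.10   -0.09]
  [ -0.08   -0.07   -0.10   -0.09    0.97   -0.08   -0.10]
  [ -0.03   -0.03   -0.05   -0.01   -0.08    0.89   -0.03]
  [ -0.11   -0.03   -0.01   -0.09   -0.11   -0.08    0.99]
Leontief inverse L = M⁻¹:
  [  1.1588    0.1774    0.1514    0.1419    0.1314    0.1597    0.0654]
  [  0.1153    1.1416    0.0612    0.1733    0.1226    0.1707    0.0977]
  [  0.1180    0.1595    1.1432    0.1381    0.0757    0.1887    0.1391]
  [  0.1920    0.0888    0.1405    1.1564    0.1732    0.1987    0.1478]
  [  0.1578    0.1362    0.1622    0.1654    1.1015    0.1759    0.1549]
  [  0.0718    0.0695    0.0899    0.0513    0.1194    1.1687    0.0645]
  [  0.1742    0.0847    0.0683    0.1501    0.1669    0.1569    1.0576]
Total output x = L · d:
  x_0 = 1.1588·87 + 0.1774·80 + 0.1514·17 + 0.1419·56 + 0.1314·8 + 0.1597·15 + 0.0654·97 = 135.3228
  x_1 = 0.1153·87 + 1.1416·80 + 0.0612·17 + 0.1733·56 + 0.1226·8 + 0.1707·15 + 0.0977·97 = 125.1233
  x_2 = 0.1180·87 + 0.1595·80 + 1.1432·17 + 0.1381·56 + 0.0757·8 + 0.1887·15 + 0.1391·97 = 67.1226
  x_3 = 0.1920·87 + 0.0888·80 + 0.1405·17 + 1.1564·56 + 0.1732·8 + 0.1987·15 + 0.1478·97 = 109.6666
  x_4 = 0.1578·87 + 0.1362·80 + 0.1622·17 + 0.1654·56 + 1.1015·8 + 0.1759·15 + 0.1549·97 = 63.1141
  x_5 = 0.0718·87 + 0.0695·80 + 0.0899·17 + 0.0513·56 + 0.1194·8 + 1.1687·15 + 0.0645·97 = 40.9535
  x_6 = 0.1742·87 + 0.0847·80 + 0.0683·17 + 0.1501·56 + 0.1669·8 + 0.1569·15 + 1.0576·97 = 137.7770
Δx_3 = L[3,2] · Δd_2 = 0.1405 · 11 = 1.5454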